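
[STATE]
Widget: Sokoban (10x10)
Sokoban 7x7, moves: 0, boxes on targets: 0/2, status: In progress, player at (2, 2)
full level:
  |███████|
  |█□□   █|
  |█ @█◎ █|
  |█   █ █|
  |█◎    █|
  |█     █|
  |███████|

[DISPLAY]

███████   
█□□   █   
█ @█◎ █   
█   █ █   
█◎    █   
█     █   
███████   
Moves: 0  
          
          


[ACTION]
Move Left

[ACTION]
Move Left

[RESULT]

███████   
█□□   █   
█@ █◎ █   
█   █ █   
█◎    █   
█     █   
███████   
Moves: 1  
          
          


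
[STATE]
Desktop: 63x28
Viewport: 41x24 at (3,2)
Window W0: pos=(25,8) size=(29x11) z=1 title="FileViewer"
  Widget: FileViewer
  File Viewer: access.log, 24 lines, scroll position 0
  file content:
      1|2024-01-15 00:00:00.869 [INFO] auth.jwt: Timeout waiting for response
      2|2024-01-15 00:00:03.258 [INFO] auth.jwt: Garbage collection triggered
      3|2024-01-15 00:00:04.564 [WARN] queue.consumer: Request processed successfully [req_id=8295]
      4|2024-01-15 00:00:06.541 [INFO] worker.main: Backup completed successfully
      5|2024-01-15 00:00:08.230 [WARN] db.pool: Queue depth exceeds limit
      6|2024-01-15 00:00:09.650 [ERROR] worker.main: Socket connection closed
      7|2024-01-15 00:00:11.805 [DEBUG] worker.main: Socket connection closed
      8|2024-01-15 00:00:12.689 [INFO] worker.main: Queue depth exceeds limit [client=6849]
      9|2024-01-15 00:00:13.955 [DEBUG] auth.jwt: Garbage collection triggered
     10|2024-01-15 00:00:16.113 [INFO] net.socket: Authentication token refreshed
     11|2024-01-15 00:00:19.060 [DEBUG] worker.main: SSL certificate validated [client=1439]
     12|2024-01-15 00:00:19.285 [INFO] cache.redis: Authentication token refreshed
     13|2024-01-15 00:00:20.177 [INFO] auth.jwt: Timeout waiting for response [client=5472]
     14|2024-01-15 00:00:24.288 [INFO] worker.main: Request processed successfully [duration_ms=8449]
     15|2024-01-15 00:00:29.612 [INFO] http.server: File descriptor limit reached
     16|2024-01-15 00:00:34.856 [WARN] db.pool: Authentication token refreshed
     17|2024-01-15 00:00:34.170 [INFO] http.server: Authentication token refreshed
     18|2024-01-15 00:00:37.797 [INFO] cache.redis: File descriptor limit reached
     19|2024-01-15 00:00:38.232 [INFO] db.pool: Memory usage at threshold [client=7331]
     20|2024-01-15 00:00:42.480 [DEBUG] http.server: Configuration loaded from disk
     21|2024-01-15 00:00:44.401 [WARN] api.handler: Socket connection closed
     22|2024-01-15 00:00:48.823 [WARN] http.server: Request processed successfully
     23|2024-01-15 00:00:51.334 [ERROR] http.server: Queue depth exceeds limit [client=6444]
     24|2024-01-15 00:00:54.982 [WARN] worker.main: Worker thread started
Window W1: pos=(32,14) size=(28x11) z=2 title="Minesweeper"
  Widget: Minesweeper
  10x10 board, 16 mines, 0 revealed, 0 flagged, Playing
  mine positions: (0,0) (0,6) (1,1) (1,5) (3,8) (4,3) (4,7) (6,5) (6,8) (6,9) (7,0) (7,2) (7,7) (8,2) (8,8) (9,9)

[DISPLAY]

                                         
                                         
                                         
                                         
                                         
                                         
                      ┏━━━━━━━━━━━━━━━━━━
                      ┃ FileViewer       
                      ┠──────────────────
                      ┃2024-01-15 00:00:0
                      ┃2024-01-15 00:00:0
                      ┃2024-01-15 00:00:0
                      ┃2024-0┏━━━━━━━━━━━
                      ┃2024-0┃ Minesweepe
                      ┃2024-0┠───────────
                      ┃2024-0┃■■■■■■■■■■ 
                      ┗━━━━━━┃■■■■■■■■■■ 
                             ┃■■■■■■■■■■ 
                             ┃■■■■■■■■■■ 
                             ┃■■■■■■■■■■ 
                             ┃■■■■■■■■■■ 
                             ┃■■■■■■■■■■ 
                             ┗━━━━━━━━━━━
                                         


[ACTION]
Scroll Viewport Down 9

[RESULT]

                                         
                                         
                                         
                                         
                      ┏━━━━━━━━━━━━━━━━━━
                      ┃ FileViewer       
                      ┠──────────────────
                      ┃2024-01-15 00:00:0
                      ┃2024-01-15 00:00:0
                      ┃2024-01-15 00:00:0
                      ┃2024-0┏━━━━━━━━━━━
                      ┃2024-0┃ Minesweepe
                      ┃2024-0┠───────────
                      ┃2024-0┃■■■■■■■■■■ 
                      ┗━━━━━━┃■■■■■■■■■■ 
                             ┃■■■■■■■■■■ 
                             ┃■■■■■■■■■■ 
                             ┃■■■■■■■■■■ 
                             ┃■■■■■■■■■■ 
                             ┃■■■■■■■■■■ 
                             ┗━━━━━━━━━━━
                                         
                                         
                                         


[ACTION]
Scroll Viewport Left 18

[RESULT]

                                         
                                         
                                         
                                         
                         ┏━━━━━━━━━━━━━━━
                         ┃ FileViewer    
                         ┠───────────────
                         ┃2024-01-15 00:0
                         ┃2024-01-15 00:0
                         ┃2024-01-15 00:0
                         ┃2024-0┏━━━━━━━━
                         ┃2024-0┃ Mineswe
                         ┃2024-0┠────────
                         ┃2024-0┃■■■■■■■■
                         ┗━━━━━━┃■■■■■■■■
                                ┃■■■■■■■■
                                ┃■■■■■■■■
                                ┃■■■■■■■■
                                ┃■■■■■■■■
                                ┃■■■■■■■■
                                ┗━━━━━━━━
                                         
                                         
                                         


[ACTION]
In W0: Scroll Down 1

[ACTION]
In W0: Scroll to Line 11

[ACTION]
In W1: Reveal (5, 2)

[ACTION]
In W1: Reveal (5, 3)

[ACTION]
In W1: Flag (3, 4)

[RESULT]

                                         
                                         
                                         
                                         
                         ┏━━━━━━━━━━━━━━━
                         ┃ FileViewer    
                         ┠───────────────
                         ┃2024-01-15 00:0
                         ┃2024-01-15 00:0
                         ┃2024-01-15 00:0
                         ┃2024-0┏━━━━━━━━
                         ┃2024-0┃ Mineswe
                         ┃2024-0┠────────
                         ┃2024-0┃■■■■■■■■
                         ┗━━━━━━┃■■■■■■■■
                                ┃■■■■■■■■
                                ┃■■■■⚑■■■
                                ┃■■■■■■■■
                                ┃■■11■■■■
                                ┃■■■■■■■■
                                ┗━━━━━━━━
                                         
                                         
                                         


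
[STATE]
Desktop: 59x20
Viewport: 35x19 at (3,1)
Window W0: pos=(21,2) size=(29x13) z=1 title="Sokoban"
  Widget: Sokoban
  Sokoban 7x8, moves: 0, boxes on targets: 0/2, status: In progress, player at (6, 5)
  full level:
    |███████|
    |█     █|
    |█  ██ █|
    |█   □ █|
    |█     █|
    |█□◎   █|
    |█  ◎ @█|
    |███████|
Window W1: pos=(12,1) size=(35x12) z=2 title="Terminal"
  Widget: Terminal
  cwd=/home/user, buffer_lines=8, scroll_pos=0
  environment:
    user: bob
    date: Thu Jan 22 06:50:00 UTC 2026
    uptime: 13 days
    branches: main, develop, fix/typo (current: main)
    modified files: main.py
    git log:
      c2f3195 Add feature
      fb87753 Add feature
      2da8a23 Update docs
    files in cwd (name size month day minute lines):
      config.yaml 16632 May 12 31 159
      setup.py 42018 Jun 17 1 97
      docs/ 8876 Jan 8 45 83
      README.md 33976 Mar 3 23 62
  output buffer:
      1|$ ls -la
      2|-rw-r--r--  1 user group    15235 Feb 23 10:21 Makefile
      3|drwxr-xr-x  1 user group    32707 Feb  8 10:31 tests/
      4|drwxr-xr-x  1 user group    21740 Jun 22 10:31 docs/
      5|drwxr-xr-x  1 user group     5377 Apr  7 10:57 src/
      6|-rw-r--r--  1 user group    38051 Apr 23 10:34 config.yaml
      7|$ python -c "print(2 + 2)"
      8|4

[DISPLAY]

         ┏━━━━━━━━━━━━━━━━━━━━━━━━━
         ┃ Terminal                
         ┠─────────────────────────
         ┃$ ls -la                 
         ┃-rw-r--r--  1 user group 
         ┃drwxr-xr-x  1 user group 
         ┃drwxr-xr-x  1 user group 
         ┃drwxr-xr-x  1 user group 
         ┃-rw-r--r--  1 user group 
         ┃$ python -c "print(2 + 2)
         ┃4                        
         ┗━━━━━━━━━━━━━━━━━━━━━━━━━
                  ┃Moves: 0  0/2   
                  ┗━━━━━━━━━━━━━━━━
                                   
                                   
                                   
                                   
                                   


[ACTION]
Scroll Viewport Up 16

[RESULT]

                                   
         ┏━━━━━━━━━━━━━━━━━━━━━━━━━
         ┃ Terminal                
         ┠─────────────────────────
         ┃$ ls -la                 
         ┃-rw-r--r--  1 user group 
         ┃drwxr-xr-x  1 user group 
         ┃drwxr-xr-x  1 user group 
         ┃drwxr-xr-x  1 user group 
         ┃-rw-r--r--  1 user group 
         ┃$ python -c "print(2 + 2)
         ┃4                        
         ┗━━━━━━━━━━━━━━━━━━━━━━━━━
                  ┃Moves: 0  0/2   
                  ┗━━━━━━━━━━━━━━━━
                                   
                                   
                                   
                                   


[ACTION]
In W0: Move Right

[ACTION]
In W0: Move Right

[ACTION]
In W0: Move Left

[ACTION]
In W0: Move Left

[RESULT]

                                   
         ┏━━━━━━━━━━━━━━━━━━━━━━━━━
         ┃ Terminal                
         ┠─────────────────────────
         ┃$ ls -la                 
         ┃-rw-r--r--  1 user group 
         ┃drwxr-xr-x  1 user group 
         ┃drwxr-xr-x  1 user group 
         ┃drwxr-xr-x  1 user group 
         ┃-rw-r--r--  1 user group 
         ┃$ python -c "print(2 + 2)
         ┃4                        
         ┗━━━━━━━━━━━━━━━━━━━━━━━━━
                  ┃Moves: 2  0/2   
                  ┗━━━━━━━━━━━━━━━━
                                   
                                   
                                   
                                   


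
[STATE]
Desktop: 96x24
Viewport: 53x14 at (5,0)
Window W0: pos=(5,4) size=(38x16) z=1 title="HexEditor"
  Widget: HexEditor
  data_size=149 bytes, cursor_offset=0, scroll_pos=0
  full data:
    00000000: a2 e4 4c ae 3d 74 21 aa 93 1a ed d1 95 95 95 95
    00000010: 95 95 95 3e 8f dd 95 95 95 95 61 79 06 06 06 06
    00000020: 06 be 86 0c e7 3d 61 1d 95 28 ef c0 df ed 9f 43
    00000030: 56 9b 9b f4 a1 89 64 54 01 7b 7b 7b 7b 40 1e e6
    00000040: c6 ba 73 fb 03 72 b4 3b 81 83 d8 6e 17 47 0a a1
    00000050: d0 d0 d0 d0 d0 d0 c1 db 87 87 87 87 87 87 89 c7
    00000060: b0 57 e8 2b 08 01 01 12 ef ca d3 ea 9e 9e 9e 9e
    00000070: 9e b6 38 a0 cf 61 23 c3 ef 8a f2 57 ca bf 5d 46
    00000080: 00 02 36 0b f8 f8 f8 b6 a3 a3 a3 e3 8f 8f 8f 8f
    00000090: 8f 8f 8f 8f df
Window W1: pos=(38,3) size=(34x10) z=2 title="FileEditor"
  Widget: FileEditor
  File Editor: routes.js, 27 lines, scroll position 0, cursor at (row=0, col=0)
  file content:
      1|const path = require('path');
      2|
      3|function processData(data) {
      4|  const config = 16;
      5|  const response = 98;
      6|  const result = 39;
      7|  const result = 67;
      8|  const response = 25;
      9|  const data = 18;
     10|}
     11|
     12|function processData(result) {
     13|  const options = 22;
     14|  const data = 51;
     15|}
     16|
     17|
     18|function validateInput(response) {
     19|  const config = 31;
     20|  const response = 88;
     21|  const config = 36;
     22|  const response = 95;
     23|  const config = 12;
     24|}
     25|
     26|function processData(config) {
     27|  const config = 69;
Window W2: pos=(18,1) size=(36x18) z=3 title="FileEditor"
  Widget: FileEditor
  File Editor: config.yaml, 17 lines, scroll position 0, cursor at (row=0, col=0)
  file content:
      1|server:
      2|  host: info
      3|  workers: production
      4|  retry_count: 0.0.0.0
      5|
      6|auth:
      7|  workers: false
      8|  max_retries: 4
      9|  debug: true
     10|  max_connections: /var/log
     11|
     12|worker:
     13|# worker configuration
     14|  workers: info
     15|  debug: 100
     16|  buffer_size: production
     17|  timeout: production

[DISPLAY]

                                                     
             ┏━━━━━━━━━━━━━━━━━━━━━━━━━━━━━━━━━━┓    
             ┃ FileEditor                       ┃    
             ┠──────────────────────────────────┨━━━━
┏━━━━━━━━━━━━┃█erver:                          ▲┃    
┃ HexEditor  ┃  host: info                     █┃────
┠────────────┃  workers: production            ░┃quir
┃00000000  A2┃  retry_count: 0.0.0.0           ░┃    
┃00000010  95┃                                 ░┃sDat
┃00000020  06┃auth:                            ░┃= 16
┃00000030  56┃  workers: false                 ░┃e = 
┃00000040  c6┃  max_retries: 4                 ░┃= 39
┃00000050  d0┃  debug: true                    ░┃━━━━
┃00000060  b0┃  max_connections: /var/log      ░┃    


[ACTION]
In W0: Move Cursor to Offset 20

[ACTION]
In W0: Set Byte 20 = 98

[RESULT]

                                                     
             ┏━━━━━━━━━━━━━━━━━━━━━━━━━━━━━━━━━━┓    
             ┃ FileEditor                       ┃    
             ┠──────────────────────────────────┨━━━━
┏━━━━━━━━━━━━┃█erver:                          ▲┃    
┃ HexEditor  ┃  host: info                     █┃────
┠────────────┃  workers: production            ░┃quir
┃00000000  a2┃  retry_count: 0.0.0.0           ░┃    
┃00000010  95┃                                 ░┃sDat
┃00000020  06┃auth:                            ░┃= 16
┃00000030  56┃  workers: false                 ░┃e = 
┃00000040  c6┃  max_retries: 4                 ░┃= 39
┃00000050  d0┃  debug: true                    ░┃━━━━
┃00000060  b0┃  max_connections: /var/log      ░┃    


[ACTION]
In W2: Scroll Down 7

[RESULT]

                                                     
             ┏━━━━━━━━━━━━━━━━━━━━━━━━━━━━━━━━━━┓    
             ┃ FileEditor                       ┃    
             ┠──────────────────────────────────┨━━━━
┏━━━━━━━━━━━━┃  retry_count: 0.0.0.0           ▲┃    
┃ HexEditor  ┃                                 ░┃────
┠────────────┃auth:                            ░┃quir
┃00000000  a2┃  workers: false                 ░┃    
┃00000010  95┃  max_retries: 4                 ░┃sDat
┃00000020  06┃  debug: true                    ░┃= 16
┃00000030  56┃  max_connections: /var/log      ░┃e = 
┃00000040  c6┃                                 ░┃= 39
┃00000050  d0┃worker:                          ░┃━━━━
┃00000060  b0┃# worker configuration           ░┃    


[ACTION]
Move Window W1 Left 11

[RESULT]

                                                     
             ┏━━━━━━━━━━━━━━━━━━━━━━━━━━━━━━━━━━┓    
             ┃ FileEditor                       ┃    
             ┠──────────────────────────────────┨━━━━
┏━━━━━━━━━━━━┃  retry_count: 0.0.0.0           ▲┃    
┃ HexEditor  ┃                                 ░┃────
┠────────────┃auth:                            ░┃'); 
┃00000000  a2┃  workers: false                 ░┃    
┃00000010  95┃  max_retries: 4                 ░┃ {  
┃00000020  06┃  debug: true                    ░┃    
┃00000030  56┃  max_connections: /var/log      ░┃    
┃00000040  c6┃                                 ░┃    
┃00000050  d0┃worker:                          ░┃━━━━
┃00000060  b0┃# worker configuration           ░┃    


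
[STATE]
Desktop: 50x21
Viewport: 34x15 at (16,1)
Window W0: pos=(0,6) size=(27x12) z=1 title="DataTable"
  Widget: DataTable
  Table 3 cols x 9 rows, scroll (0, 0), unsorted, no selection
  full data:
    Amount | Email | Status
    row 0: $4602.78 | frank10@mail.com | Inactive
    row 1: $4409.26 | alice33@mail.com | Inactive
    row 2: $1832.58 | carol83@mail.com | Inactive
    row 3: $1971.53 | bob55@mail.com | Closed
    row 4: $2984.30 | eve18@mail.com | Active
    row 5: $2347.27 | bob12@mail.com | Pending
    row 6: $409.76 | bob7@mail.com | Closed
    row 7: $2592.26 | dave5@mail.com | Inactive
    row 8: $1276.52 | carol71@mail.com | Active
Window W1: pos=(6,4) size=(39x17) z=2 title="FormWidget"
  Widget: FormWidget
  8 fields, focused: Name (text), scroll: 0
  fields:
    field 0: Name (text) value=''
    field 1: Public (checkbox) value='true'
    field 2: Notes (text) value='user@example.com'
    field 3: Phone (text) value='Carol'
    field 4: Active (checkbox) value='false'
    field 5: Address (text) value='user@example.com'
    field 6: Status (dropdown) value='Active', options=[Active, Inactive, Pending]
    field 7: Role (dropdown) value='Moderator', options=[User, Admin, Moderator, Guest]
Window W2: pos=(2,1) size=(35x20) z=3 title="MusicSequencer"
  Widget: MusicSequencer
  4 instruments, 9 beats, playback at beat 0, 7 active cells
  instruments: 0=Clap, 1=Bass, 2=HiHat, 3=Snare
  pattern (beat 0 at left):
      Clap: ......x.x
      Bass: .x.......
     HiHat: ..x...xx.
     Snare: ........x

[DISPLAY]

━━━━━━━━━━━━━━━━━━━━┓             
er                  ┃             
────────────────────┨             
78                  ┃━━━━━━━┓     
·█                  ┃       ┃     
··                  ┃───────┨     
█·                  ┃      ]┃     
·█                  ┃       ┃     
                    ┃m     ]┃     
                    ┃      ]┃     
                    ┃       ┃     
                    ┃m     ]┃     
                    ┃     ▼]┃     
                    ┃     ▼]┃     
                    ┃       ┃     


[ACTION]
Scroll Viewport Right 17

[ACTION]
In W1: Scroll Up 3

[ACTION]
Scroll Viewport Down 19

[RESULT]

··                  ┃───────┨     
█·                  ┃      ]┃     
·█                  ┃       ┃     
                    ┃m     ]┃     
                    ┃      ]┃     
                    ┃       ┃     
                    ┃m     ]┃     
                    ┃     ▼]┃     
                    ┃     ▼]┃     
                    ┃       ┃     
                    ┃       ┃     
                    ┃       ┃     
                    ┃       ┃     
                    ┃       ┃     
━━━━━━━━━━━━━━━━━━━━┛━━━━━━━┛     


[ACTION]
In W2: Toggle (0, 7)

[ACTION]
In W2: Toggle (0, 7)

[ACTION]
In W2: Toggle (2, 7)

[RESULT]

··                  ┃───────┨     
··                  ┃      ]┃     
·█                  ┃       ┃     
                    ┃m     ]┃     
                    ┃      ]┃     
                    ┃       ┃     
                    ┃m     ]┃     
                    ┃     ▼]┃     
                    ┃     ▼]┃     
                    ┃       ┃     
                    ┃       ┃     
                    ┃       ┃     
                    ┃       ┃     
                    ┃       ┃     
━━━━━━━━━━━━━━━━━━━━┛━━━━━━━┛     


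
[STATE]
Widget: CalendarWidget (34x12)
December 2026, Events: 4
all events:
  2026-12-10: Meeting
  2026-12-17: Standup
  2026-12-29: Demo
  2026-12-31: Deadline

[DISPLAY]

          December 2026           
Mo Tu We Th Fr Sa Su              
    1  2  3  4  5  6              
 7  8  9 10* 11 12 13             
14 15 16 17* 18 19 20             
21 22 23 24 25 26 27              
28 29* 30 31*                     
                                  
                                  
                                  
                                  
                                  


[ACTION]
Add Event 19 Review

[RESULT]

          December 2026           
Mo Tu We Th Fr Sa Su              
    1  2  3  4  5  6              
 7  8  9 10* 11 12 13             
14 15 16 17* 18 19* 20            
21 22 23 24 25 26 27              
28 29* 30 31*                     
                                  
                                  
                                  
                                  
                                  


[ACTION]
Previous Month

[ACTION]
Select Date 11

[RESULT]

          November 2026           
Mo Tu We Th Fr Sa Su              
                   1              
 2  3  4  5  6  7  8              
 9 10 [11] 12 13 14 15            
16 17 18 19 20 21 22              
23 24 25 26 27 28 29              
30                                
                                  
                                  
                                  
                                  


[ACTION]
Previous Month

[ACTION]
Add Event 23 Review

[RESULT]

           October 2026           
Mo Tu We Th Fr Sa Su              
          1  2  3  4              
 5  6  7  8  9 10 11              
12 13 14 15 16 17 18              
19 20 21 22 23* 24 25             
26 27 28 29 30 31                 
                                  
                                  
                                  
                                  
                                  


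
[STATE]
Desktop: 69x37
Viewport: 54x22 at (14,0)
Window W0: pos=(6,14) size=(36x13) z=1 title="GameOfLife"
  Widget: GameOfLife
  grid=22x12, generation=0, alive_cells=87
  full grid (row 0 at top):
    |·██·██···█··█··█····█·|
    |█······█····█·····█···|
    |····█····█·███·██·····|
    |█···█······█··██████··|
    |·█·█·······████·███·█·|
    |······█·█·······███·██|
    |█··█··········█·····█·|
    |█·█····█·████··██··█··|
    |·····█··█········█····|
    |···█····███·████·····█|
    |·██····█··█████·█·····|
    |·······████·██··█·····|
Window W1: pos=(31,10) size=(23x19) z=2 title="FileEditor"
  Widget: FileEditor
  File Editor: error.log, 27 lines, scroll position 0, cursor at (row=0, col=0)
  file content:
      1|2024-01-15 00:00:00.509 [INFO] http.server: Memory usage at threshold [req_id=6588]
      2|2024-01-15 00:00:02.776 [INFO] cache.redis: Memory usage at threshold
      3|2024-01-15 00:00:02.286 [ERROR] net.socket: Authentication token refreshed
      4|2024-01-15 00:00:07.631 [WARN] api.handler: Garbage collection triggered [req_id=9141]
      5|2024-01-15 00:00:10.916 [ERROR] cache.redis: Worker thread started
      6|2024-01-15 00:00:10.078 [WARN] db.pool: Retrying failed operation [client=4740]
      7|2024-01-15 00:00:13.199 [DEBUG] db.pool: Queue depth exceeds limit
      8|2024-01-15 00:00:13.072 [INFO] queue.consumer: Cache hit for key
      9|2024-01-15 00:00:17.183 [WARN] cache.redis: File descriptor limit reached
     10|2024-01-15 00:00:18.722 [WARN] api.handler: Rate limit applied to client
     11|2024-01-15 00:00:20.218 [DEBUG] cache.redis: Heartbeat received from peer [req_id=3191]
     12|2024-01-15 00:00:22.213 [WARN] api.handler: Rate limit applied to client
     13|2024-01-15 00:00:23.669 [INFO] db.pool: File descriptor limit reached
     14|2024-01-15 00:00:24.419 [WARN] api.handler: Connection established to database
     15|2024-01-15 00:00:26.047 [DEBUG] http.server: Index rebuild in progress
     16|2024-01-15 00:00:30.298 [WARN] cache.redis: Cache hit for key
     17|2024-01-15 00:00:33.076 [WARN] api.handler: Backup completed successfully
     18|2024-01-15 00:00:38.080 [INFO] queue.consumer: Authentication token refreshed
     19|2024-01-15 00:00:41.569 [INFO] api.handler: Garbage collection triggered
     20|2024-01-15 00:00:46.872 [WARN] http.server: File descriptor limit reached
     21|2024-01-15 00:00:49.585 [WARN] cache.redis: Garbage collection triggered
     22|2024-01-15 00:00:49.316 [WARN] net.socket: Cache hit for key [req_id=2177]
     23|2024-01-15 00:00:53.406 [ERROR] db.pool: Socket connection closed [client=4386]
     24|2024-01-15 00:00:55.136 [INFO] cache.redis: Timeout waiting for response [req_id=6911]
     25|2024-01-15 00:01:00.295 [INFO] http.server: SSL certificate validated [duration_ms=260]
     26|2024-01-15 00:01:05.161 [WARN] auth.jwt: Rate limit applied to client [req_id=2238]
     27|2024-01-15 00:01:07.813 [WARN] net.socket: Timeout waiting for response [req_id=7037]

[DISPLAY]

                                                      
                                                      
                                                      
                                                      
                                                      
                                                      
                                                      
                                                      
                                                      
                                                      
                 ┏━━━━━━━━━━━━━━━━━━━━━┓              
                 ┃ FileEditor          ┃              
                 ┠─────────────────────┨              
                 ┃█024-01-15 00:00:00.▲┃              
━━━━━━━━━━━━━━━━━┃2024-01-15 00:00:02.█┃              
Life             ┃2024-01-15 00:00:02.░┃              
─────────────────┃2024-01-15 00:00:07.░┃              
                 ┃2024-01-15 00:00:10.░┃              
··█·███·██·····  ┃2024-01-15 00:00:10.░┃              
····█··██████··  ┃2024-01-15 00:00:13.░┃              
····████·███·█·  ┃2024-01-15 00:00:13.░┃              
·█·······███·██  ┃2024-01-15 00:00:17.░┃              


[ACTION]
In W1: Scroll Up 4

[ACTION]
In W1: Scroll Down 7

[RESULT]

                                                      
                                                      
                                                      
                                                      
                                                      
                                                      
                                                      
                                                      
                                                      
                                                      
                 ┏━━━━━━━━━━━━━━━━━━━━━┓              
                 ┃ FileEditor          ┃              
                 ┠─────────────────────┨              
                 ┃2024-01-15 00:00:13.▲┃              
━━━━━━━━━━━━━━━━━┃2024-01-15 00:00:17.░┃              
Life             ┃2024-01-15 00:00:18.░┃              
─────────────────┃2024-01-15 00:00:20.░┃              
                 ┃2024-01-15 00:00:22.░┃              
··█·███·██·····  ┃2024-01-15 00:00:23.░┃              
····█··██████··  ┃2024-01-15 00:00:24.░┃              
····████·███·█·  ┃2024-01-15 00:00:26.░┃              
·█·······███·██  ┃2024-01-15 00:00:30.█┃              


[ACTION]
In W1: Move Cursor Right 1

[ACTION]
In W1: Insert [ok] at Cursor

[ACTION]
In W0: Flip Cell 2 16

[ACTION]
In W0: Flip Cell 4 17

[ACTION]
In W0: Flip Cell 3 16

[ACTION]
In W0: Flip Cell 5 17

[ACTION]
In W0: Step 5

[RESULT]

                                                      
                                                      
                                                      
                                                      
                                                      
                                                      
                                                      
                                                      
                                                      
                                                      
                 ┏━━━━━━━━━━━━━━━━━━━━━┓              
                 ┃ FileEditor          ┃              
                 ┠─────────────────────┨              
                 ┃2024-01-15 00:00:13.▲┃              
━━━━━━━━━━━━━━━━━┃2024-01-15 00:00:17.░┃              
Life             ┃2024-01-15 00:00:18.░┃              
─────────────────┃2024-01-15 00:00:20.░┃              
                 ┃2024-01-15 00:00:22.░┃              
··██·█·█····█··  ┃2024-01-15 00:00:23.░┃              
·██·█████·█·██·  ┃2024-01-15 00:00:24.░┃              
·██···█···███·█  ┃2024-01-15 00:00:26.░┃              
·██··████···█·█  ┃2024-01-15 00:00:30.█┃              


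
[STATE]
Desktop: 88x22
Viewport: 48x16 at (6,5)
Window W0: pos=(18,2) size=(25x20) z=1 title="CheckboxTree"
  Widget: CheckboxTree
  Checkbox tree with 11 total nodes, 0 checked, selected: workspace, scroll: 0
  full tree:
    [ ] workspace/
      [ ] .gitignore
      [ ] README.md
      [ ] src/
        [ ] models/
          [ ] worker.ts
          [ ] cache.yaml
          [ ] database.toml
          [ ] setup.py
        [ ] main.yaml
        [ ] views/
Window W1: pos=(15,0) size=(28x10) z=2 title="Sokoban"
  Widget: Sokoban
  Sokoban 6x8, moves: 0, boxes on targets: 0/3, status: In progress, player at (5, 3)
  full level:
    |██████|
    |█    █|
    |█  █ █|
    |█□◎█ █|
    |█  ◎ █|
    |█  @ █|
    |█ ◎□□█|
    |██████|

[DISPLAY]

         ┃█  █ █                    ┃           
         ┃█□◎█ █                    ┃           
         ┃█  ◎ █                    ┃           
         ┃█  @ █                    ┃           
         ┗━━━━━━━━━━━━━━━━━━━━━━━━━━┛           
            ┃       [ ] worker.ts   ┃           
            ┃       [ ] cache.yaml  ┃           
            ┃       [ ] database.tom┃           
            ┃       [ ] setup.py    ┃           
            ┃     [ ] main.yaml     ┃           
            ┃     [ ] views/        ┃           
            ┃                       ┃           
            ┃                       ┃           
            ┃                       ┃           
            ┃                       ┃           
            ┃                       ┃           


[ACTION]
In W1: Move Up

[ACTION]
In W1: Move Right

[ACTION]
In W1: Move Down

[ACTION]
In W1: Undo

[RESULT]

         ┃█  █ █                    ┃           
         ┃█□◎█ █                    ┃           
         ┃█  ◎@█                    ┃           
         ┃█    █                    ┃           
         ┗━━━━━━━━━━━━━━━━━━━━━━━━━━┛           
            ┃       [ ] worker.ts   ┃           
            ┃       [ ] cache.yaml  ┃           
            ┃       [ ] database.tom┃           
            ┃       [ ] setup.py    ┃           
            ┃     [ ] main.yaml     ┃           
            ┃     [ ] views/        ┃           
            ┃                       ┃           
            ┃                       ┃           
            ┃                       ┃           
            ┃                       ┃           
            ┃                       ┃           


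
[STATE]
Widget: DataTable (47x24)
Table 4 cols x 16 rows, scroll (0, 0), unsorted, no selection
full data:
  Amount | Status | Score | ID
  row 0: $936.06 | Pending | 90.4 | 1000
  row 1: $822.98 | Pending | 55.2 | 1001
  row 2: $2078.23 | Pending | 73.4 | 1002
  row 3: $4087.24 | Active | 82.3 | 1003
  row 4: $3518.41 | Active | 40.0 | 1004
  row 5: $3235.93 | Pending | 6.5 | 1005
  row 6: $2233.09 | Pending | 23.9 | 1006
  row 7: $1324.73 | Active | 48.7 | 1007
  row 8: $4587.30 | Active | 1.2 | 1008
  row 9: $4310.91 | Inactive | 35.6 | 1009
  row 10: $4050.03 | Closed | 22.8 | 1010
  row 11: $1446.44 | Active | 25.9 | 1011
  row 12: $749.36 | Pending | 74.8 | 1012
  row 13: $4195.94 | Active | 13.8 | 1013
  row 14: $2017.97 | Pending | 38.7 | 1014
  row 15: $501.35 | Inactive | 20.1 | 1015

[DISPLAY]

Amount  │Status  │Score│ID                     
────────┼────────┼─────┼────                   
$936.06 │Pending │90.4 │1000                   
$822.98 │Pending │55.2 │1001                   
$2078.23│Pending │73.4 │1002                   
$4087.24│Active  │82.3 │1003                   
$3518.41│Active  │40.0 │1004                   
$3235.93│Pending │6.5  │1005                   
$2233.09│Pending │23.9 │1006                   
$1324.73│Active  │48.7 │1007                   
$4587.30│Active  │1.2  │1008                   
$4310.91│Inactive│35.6 │1009                   
$4050.03│Closed  │22.8 │1010                   
$1446.44│Active  │25.9 │1011                   
$749.36 │Pending │74.8 │1012                   
$4195.94│Active  │13.8 │1013                   
$2017.97│Pending │38.7 │1014                   
$501.35 │Inactive│20.1 │1015                   
                                               
                                               
                                               
                                               
                                               
                                               


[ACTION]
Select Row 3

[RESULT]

Amount  │Status  │Score│ID                     
────────┼────────┼─────┼────                   
$936.06 │Pending │90.4 │1000                   
$822.98 │Pending │55.2 │1001                   
$2078.23│Pending │73.4 │1002                   
>4087.24│Active  │82.3 │1003                   
$3518.41│Active  │40.0 │1004                   
$3235.93│Pending │6.5  │1005                   
$2233.09│Pending │23.9 │1006                   
$1324.73│Active  │48.7 │1007                   
$4587.30│Active  │1.2  │1008                   
$4310.91│Inactive│35.6 │1009                   
$4050.03│Closed  │22.8 │1010                   
$1446.44│Active  │25.9 │1011                   
$749.36 │Pending │74.8 │1012                   
$4195.94│Active  │13.8 │1013                   
$2017.97│Pending │38.7 │1014                   
$501.35 │Inactive│20.1 │1015                   
                                               
                                               
                                               
                                               
                                               
                                               


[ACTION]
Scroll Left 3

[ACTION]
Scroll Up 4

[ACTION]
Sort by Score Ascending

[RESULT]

Amount  │Status  │Scor▲│ID                     
────────┼────────┼─────┼────                   
$4587.30│Active  │1.2  │1008                   
$3235.93│Pending │6.5  │1005                   
$4195.94│Active  │13.8 │1013                   
>501.35 │Inactive│20.1 │1015                   
$4050.03│Closed  │22.8 │1010                   
$2233.09│Pending │23.9 │1006                   
$1446.44│Active  │25.9 │1011                   
$4310.91│Inactive│35.6 │1009                   
$2017.97│Pending │38.7 │1014                   
$3518.41│Active  │40.0 │1004                   
$1324.73│Active  │48.7 │1007                   
$822.98 │Pending │55.2 │1001                   
$2078.23│Pending │73.4 │1002                   
$749.36 │Pending │74.8 │1012                   
$4087.24│Active  │82.3 │1003                   
$936.06 │Pending │90.4 │1000                   
                                               
                                               
                                               
                                               
                                               
                                               
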